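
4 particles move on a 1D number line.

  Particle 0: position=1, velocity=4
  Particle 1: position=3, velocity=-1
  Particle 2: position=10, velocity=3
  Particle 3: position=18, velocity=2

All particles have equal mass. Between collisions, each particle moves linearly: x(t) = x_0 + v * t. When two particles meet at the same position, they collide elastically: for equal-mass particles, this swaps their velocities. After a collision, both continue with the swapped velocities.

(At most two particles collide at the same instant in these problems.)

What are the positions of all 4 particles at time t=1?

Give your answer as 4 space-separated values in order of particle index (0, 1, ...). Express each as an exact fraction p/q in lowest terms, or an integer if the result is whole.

Answer: 2 5 13 20

Derivation:
Collision at t=2/5: particles 0 and 1 swap velocities; positions: p0=13/5 p1=13/5 p2=56/5 p3=94/5; velocities now: v0=-1 v1=4 v2=3 v3=2
Advance to t=1 (no further collisions before then); velocities: v0=-1 v1=4 v2=3 v3=2; positions = 2 5 13 20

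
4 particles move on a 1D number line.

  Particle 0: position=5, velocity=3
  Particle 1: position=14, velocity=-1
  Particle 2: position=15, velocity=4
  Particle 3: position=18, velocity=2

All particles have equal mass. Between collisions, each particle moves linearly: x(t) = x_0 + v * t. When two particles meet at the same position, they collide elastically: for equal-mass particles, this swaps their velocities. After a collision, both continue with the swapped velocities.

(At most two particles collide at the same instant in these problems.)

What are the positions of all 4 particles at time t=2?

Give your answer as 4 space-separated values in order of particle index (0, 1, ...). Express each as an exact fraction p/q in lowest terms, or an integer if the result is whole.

Collision at t=3/2: particles 2 and 3 swap velocities; positions: p0=19/2 p1=25/2 p2=21 p3=21; velocities now: v0=3 v1=-1 v2=2 v3=4
Advance to t=2 (no further collisions before then); velocities: v0=3 v1=-1 v2=2 v3=4; positions = 11 12 22 23

Answer: 11 12 22 23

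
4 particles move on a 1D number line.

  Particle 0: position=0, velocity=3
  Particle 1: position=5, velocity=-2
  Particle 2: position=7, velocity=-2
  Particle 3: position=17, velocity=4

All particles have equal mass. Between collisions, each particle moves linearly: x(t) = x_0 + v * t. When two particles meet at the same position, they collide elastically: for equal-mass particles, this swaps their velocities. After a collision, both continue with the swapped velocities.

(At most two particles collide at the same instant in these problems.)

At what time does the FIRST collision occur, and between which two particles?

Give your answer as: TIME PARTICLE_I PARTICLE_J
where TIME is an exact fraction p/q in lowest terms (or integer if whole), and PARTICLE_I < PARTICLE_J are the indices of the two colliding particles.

Answer: 1 0 1

Derivation:
Pair (0,1): pos 0,5 vel 3,-2 -> gap=5, closing at 5/unit, collide at t=1
Pair (1,2): pos 5,7 vel -2,-2 -> not approaching (rel speed 0 <= 0)
Pair (2,3): pos 7,17 vel -2,4 -> not approaching (rel speed -6 <= 0)
Earliest collision: t=1 between 0 and 1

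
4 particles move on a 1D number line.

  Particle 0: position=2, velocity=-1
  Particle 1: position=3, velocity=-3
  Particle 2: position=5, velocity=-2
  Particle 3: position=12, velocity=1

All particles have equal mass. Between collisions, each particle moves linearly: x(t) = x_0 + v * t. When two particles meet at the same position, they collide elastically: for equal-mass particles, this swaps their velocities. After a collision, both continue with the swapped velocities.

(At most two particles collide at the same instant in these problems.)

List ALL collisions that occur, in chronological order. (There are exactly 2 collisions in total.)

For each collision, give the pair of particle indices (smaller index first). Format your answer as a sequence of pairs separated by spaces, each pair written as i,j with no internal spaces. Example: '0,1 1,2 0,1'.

Answer: 0,1 1,2

Derivation:
Collision at t=1/2: particles 0 and 1 swap velocities; positions: p0=3/2 p1=3/2 p2=4 p3=25/2; velocities now: v0=-3 v1=-1 v2=-2 v3=1
Collision at t=3: particles 1 and 2 swap velocities; positions: p0=-6 p1=-1 p2=-1 p3=15; velocities now: v0=-3 v1=-2 v2=-1 v3=1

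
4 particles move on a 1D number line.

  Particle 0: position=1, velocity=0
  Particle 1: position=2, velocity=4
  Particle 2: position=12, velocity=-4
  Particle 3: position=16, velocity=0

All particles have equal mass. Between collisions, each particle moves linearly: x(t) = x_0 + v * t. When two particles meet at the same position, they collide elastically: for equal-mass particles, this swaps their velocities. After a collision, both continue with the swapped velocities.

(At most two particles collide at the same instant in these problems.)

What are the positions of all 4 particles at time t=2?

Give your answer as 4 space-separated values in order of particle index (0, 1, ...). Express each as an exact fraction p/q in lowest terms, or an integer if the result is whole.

Answer: 1 4 10 16

Derivation:
Collision at t=5/4: particles 1 and 2 swap velocities; positions: p0=1 p1=7 p2=7 p3=16; velocities now: v0=0 v1=-4 v2=4 v3=0
Advance to t=2 (no further collisions before then); velocities: v0=0 v1=-4 v2=4 v3=0; positions = 1 4 10 16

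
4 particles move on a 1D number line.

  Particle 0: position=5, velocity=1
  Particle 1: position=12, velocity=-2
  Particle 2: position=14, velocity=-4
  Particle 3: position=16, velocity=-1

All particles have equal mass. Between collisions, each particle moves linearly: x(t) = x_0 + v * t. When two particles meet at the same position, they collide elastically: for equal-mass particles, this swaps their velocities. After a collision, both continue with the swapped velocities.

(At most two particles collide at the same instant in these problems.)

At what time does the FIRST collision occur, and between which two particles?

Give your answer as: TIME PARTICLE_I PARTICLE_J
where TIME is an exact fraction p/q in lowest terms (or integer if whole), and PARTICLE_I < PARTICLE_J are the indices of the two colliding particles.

Answer: 1 1 2

Derivation:
Pair (0,1): pos 5,12 vel 1,-2 -> gap=7, closing at 3/unit, collide at t=7/3
Pair (1,2): pos 12,14 vel -2,-4 -> gap=2, closing at 2/unit, collide at t=1
Pair (2,3): pos 14,16 vel -4,-1 -> not approaching (rel speed -3 <= 0)
Earliest collision: t=1 between 1 and 2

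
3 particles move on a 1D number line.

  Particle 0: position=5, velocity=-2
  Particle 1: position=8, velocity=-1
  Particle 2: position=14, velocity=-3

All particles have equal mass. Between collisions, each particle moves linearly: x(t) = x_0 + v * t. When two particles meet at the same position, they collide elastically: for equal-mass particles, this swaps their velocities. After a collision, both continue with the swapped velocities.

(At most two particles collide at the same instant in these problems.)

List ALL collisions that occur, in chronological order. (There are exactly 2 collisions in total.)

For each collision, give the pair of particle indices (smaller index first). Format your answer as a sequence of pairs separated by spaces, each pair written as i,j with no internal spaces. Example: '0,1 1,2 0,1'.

Collision at t=3: particles 1 and 2 swap velocities; positions: p0=-1 p1=5 p2=5; velocities now: v0=-2 v1=-3 v2=-1
Collision at t=9: particles 0 and 1 swap velocities; positions: p0=-13 p1=-13 p2=-1; velocities now: v0=-3 v1=-2 v2=-1

Answer: 1,2 0,1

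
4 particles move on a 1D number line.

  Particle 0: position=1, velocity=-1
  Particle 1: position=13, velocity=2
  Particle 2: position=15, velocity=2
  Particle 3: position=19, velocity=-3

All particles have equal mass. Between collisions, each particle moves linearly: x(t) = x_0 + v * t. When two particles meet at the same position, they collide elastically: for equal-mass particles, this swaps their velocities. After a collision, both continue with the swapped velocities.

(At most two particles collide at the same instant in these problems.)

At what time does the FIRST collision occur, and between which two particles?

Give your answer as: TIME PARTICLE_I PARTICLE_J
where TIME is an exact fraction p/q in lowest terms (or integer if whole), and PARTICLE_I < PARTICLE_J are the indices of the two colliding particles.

Pair (0,1): pos 1,13 vel -1,2 -> not approaching (rel speed -3 <= 0)
Pair (1,2): pos 13,15 vel 2,2 -> not approaching (rel speed 0 <= 0)
Pair (2,3): pos 15,19 vel 2,-3 -> gap=4, closing at 5/unit, collide at t=4/5
Earliest collision: t=4/5 between 2 and 3

Answer: 4/5 2 3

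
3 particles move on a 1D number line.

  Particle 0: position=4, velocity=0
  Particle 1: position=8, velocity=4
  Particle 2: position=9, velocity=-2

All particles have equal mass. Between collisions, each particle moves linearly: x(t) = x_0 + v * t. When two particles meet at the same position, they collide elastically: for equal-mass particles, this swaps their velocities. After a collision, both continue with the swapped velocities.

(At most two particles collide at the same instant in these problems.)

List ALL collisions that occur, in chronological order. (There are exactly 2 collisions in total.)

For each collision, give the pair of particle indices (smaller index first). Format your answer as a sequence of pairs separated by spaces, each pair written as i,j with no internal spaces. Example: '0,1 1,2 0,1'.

Answer: 1,2 0,1

Derivation:
Collision at t=1/6: particles 1 and 2 swap velocities; positions: p0=4 p1=26/3 p2=26/3; velocities now: v0=0 v1=-2 v2=4
Collision at t=5/2: particles 0 and 1 swap velocities; positions: p0=4 p1=4 p2=18; velocities now: v0=-2 v1=0 v2=4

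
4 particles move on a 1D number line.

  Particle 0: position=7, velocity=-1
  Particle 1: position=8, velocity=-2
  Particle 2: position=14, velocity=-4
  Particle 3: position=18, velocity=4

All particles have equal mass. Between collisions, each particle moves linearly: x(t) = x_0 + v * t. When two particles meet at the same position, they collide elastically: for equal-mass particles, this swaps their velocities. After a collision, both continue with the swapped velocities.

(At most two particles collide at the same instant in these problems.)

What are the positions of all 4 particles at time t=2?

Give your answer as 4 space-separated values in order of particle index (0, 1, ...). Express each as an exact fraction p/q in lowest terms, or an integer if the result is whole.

Collision at t=1: particles 0 and 1 swap velocities; positions: p0=6 p1=6 p2=10 p3=22; velocities now: v0=-2 v1=-1 v2=-4 v3=4
Advance to t=2 (no further collisions before then); velocities: v0=-2 v1=-1 v2=-4 v3=4; positions = 4 5 6 26

Answer: 4 5 6 26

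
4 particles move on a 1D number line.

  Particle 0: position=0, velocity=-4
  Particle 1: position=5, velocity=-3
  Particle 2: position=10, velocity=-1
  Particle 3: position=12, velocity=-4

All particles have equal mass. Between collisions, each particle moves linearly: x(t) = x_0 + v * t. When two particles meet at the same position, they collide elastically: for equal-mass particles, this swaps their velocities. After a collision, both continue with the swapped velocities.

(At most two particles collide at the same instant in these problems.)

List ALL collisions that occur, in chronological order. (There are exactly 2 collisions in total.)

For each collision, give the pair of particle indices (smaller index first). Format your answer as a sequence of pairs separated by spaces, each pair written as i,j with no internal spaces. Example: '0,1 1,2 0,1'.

Collision at t=2/3: particles 2 and 3 swap velocities; positions: p0=-8/3 p1=3 p2=28/3 p3=28/3; velocities now: v0=-4 v1=-3 v2=-4 v3=-1
Collision at t=7: particles 1 and 2 swap velocities; positions: p0=-28 p1=-16 p2=-16 p3=3; velocities now: v0=-4 v1=-4 v2=-3 v3=-1

Answer: 2,3 1,2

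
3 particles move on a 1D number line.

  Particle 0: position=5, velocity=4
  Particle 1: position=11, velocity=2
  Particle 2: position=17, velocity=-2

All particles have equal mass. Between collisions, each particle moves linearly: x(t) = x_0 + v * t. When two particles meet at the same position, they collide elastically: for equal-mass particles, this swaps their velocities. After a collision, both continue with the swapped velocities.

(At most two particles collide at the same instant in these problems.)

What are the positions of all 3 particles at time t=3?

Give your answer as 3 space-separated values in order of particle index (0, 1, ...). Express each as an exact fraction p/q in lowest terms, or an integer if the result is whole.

Answer: 11 17 17

Derivation:
Collision at t=3/2: particles 1 and 2 swap velocities; positions: p0=11 p1=14 p2=14; velocities now: v0=4 v1=-2 v2=2
Collision at t=2: particles 0 and 1 swap velocities; positions: p0=13 p1=13 p2=15; velocities now: v0=-2 v1=4 v2=2
Collision at t=3: particles 1 and 2 swap velocities; positions: p0=11 p1=17 p2=17; velocities now: v0=-2 v1=2 v2=4
Advance to t=3 (no further collisions before then); velocities: v0=-2 v1=2 v2=4; positions = 11 17 17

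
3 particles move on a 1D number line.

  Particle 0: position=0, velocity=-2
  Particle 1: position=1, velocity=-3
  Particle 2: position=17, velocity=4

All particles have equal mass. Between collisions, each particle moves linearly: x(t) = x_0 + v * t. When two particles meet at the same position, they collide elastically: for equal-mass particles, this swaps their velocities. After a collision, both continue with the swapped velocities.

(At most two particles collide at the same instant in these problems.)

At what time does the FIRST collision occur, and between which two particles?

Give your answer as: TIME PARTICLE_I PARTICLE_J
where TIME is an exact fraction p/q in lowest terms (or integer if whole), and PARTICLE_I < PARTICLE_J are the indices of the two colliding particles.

Answer: 1 0 1

Derivation:
Pair (0,1): pos 0,1 vel -2,-3 -> gap=1, closing at 1/unit, collide at t=1
Pair (1,2): pos 1,17 vel -3,4 -> not approaching (rel speed -7 <= 0)
Earliest collision: t=1 between 0 and 1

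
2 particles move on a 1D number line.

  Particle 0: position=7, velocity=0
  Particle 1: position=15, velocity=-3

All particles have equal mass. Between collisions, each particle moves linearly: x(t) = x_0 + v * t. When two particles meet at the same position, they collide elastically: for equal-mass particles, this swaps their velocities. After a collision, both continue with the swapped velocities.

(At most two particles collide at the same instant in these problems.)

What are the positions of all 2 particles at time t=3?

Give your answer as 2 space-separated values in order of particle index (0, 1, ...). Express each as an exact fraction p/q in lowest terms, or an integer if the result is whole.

Collision at t=8/3: particles 0 and 1 swap velocities; positions: p0=7 p1=7; velocities now: v0=-3 v1=0
Advance to t=3 (no further collisions before then); velocities: v0=-3 v1=0; positions = 6 7

Answer: 6 7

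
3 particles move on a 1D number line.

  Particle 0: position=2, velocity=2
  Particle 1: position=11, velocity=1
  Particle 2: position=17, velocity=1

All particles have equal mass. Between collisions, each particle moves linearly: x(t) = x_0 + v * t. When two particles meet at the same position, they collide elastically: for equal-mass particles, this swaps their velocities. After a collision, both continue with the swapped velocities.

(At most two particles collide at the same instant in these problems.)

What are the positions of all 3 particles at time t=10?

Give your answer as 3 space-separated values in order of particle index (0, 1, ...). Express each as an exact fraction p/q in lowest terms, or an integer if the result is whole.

Answer: 21 22 27

Derivation:
Collision at t=9: particles 0 and 1 swap velocities; positions: p0=20 p1=20 p2=26; velocities now: v0=1 v1=2 v2=1
Advance to t=10 (no further collisions before then); velocities: v0=1 v1=2 v2=1; positions = 21 22 27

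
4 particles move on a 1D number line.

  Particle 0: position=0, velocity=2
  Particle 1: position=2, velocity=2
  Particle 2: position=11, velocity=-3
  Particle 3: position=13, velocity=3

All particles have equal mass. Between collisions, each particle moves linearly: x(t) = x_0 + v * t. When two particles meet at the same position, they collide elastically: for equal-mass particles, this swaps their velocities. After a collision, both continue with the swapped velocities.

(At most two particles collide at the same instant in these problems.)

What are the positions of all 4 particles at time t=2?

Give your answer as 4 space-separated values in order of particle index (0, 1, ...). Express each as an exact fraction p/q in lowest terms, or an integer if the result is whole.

Answer: 4 5 6 19

Derivation:
Collision at t=9/5: particles 1 and 2 swap velocities; positions: p0=18/5 p1=28/5 p2=28/5 p3=92/5; velocities now: v0=2 v1=-3 v2=2 v3=3
Advance to t=2 (no further collisions before then); velocities: v0=2 v1=-3 v2=2 v3=3; positions = 4 5 6 19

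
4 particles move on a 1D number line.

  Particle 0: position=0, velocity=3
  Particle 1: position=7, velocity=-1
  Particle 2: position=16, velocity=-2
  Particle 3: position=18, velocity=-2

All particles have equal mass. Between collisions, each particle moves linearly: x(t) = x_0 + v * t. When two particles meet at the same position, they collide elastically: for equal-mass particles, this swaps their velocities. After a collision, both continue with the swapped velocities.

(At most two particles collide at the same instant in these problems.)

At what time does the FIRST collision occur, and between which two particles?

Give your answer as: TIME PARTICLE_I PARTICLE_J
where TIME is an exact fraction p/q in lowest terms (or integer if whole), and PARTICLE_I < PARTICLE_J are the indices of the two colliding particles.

Answer: 7/4 0 1

Derivation:
Pair (0,1): pos 0,7 vel 3,-1 -> gap=7, closing at 4/unit, collide at t=7/4
Pair (1,2): pos 7,16 vel -1,-2 -> gap=9, closing at 1/unit, collide at t=9
Pair (2,3): pos 16,18 vel -2,-2 -> not approaching (rel speed 0 <= 0)
Earliest collision: t=7/4 between 0 and 1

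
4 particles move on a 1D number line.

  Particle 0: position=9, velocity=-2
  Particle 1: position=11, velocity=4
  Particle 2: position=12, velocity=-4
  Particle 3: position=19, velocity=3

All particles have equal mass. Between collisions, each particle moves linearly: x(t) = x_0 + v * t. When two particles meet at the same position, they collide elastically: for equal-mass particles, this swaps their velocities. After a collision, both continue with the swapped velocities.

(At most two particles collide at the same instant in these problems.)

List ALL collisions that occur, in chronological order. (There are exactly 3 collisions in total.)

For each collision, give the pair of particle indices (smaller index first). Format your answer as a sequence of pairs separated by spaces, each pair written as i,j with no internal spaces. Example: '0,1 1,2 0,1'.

Collision at t=1/8: particles 1 and 2 swap velocities; positions: p0=35/4 p1=23/2 p2=23/2 p3=155/8; velocities now: v0=-2 v1=-4 v2=4 v3=3
Collision at t=3/2: particles 0 and 1 swap velocities; positions: p0=6 p1=6 p2=17 p3=47/2; velocities now: v0=-4 v1=-2 v2=4 v3=3
Collision at t=8: particles 2 and 3 swap velocities; positions: p0=-20 p1=-7 p2=43 p3=43; velocities now: v0=-4 v1=-2 v2=3 v3=4

Answer: 1,2 0,1 2,3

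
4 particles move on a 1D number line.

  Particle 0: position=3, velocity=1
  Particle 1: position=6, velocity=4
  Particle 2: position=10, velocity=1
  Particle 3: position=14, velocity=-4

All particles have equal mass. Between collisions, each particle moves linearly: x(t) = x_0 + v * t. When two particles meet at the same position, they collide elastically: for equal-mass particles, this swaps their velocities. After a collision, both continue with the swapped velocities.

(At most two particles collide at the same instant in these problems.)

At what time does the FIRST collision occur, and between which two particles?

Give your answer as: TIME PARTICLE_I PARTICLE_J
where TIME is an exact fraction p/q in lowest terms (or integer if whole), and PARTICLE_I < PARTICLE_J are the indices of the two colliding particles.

Pair (0,1): pos 3,6 vel 1,4 -> not approaching (rel speed -3 <= 0)
Pair (1,2): pos 6,10 vel 4,1 -> gap=4, closing at 3/unit, collide at t=4/3
Pair (2,3): pos 10,14 vel 1,-4 -> gap=4, closing at 5/unit, collide at t=4/5
Earliest collision: t=4/5 between 2 and 3

Answer: 4/5 2 3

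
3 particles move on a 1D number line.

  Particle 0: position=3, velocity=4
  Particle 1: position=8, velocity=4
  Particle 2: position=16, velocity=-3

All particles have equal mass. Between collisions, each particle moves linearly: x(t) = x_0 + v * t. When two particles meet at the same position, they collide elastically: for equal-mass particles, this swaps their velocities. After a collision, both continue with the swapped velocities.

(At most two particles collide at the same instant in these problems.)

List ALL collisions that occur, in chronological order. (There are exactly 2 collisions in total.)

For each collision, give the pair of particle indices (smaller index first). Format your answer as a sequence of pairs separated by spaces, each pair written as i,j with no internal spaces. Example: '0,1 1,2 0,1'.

Collision at t=8/7: particles 1 and 2 swap velocities; positions: p0=53/7 p1=88/7 p2=88/7; velocities now: v0=4 v1=-3 v2=4
Collision at t=13/7: particles 0 and 1 swap velocities; positions: p0=73/7 p1=73/7 p2=108/7; velocities now: v0=-3 v1=4 v2=4

Answer: 1,2 0,1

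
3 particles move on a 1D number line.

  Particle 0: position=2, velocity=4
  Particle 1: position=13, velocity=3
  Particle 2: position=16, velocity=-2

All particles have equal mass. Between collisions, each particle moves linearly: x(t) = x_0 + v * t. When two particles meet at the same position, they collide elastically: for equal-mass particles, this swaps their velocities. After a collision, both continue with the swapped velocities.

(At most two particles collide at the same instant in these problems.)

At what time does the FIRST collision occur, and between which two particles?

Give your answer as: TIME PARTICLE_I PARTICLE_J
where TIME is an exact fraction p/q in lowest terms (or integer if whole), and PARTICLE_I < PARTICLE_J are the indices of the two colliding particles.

Pair (0,1): pos 2,13 vel 4,3 -> gap=11, closing at 1/unit, collide at t=11
Pair (1,2): pos 13,16 vel 3,-2 -> gap=3, closing at 5/unit, collide at t=3/5
Earliest collision: t=3/5 between 1 and 2

Answer: 3/5 1 2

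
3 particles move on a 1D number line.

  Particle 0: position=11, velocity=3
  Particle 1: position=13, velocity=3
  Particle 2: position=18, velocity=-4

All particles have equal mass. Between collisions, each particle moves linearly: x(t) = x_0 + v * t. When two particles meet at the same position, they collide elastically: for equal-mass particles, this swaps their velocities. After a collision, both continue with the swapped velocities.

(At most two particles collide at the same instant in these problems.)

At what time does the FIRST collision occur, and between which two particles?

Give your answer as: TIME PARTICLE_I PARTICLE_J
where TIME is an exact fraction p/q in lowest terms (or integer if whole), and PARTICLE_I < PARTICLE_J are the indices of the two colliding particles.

Pair (0,1): pos 11,13 vel 3,3 -> not approaching (rel speed 0 <= 0)
Pair (1,2): pos 13,18 vel 3,-4 -> gap=5, closing at 7/unit, collide at t=5/7
Earliest collision: t=5/7 between 1 and 2

Answer: 5/7 1 2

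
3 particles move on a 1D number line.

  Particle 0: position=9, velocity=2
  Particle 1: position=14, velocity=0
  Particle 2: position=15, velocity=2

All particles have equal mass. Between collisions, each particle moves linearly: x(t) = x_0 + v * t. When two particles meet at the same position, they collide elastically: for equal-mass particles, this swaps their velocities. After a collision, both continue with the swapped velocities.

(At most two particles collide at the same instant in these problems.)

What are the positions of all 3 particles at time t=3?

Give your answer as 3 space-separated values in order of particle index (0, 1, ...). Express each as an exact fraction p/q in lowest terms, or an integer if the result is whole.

Answer: 14 15 21

Derivation:
Collision at t=5/2: particles 0 and 1 swap velocities; positions: p0=14 p1=14 p2=20; velocities now: v0=0 v1=2 v2=2
Advance to t=3 (no further collisions before then); velocities: v0=0 v1=2 v2=2; positions = 14 15 21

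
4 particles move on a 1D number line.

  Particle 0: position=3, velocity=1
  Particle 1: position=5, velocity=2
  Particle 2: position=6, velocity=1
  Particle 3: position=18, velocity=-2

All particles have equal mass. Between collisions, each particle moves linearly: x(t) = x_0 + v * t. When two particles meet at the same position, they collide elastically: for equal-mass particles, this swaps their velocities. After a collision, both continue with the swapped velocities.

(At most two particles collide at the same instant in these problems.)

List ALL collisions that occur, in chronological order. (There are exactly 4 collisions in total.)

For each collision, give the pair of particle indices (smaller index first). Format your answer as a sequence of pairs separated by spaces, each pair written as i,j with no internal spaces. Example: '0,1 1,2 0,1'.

Collision at t=1: particles 1 and 2 swap velocities; positions: p0=4 p1=7 p2=7 p3=16; velocities now: v0=1 v1=1 v2=2 v3=-2
Collision at t=13/4: particles 2 and 3 swap velocities; positions: p0=25/4 p1=37/4 p2=23/2 p3=23/2; velocities now: v0=1 v1=1 v2=-2 v3=2
Collision at t=4: particles 1 and 2 swap velocities; positions: p0=7 p1=10 p2=10 p3=13; velocities now: v0=1 v1=-2 v2=1 v3=2
Collision at t=5: particles 0 and 1 swap velocities; positions: p0=8 p1=8 p2=11 p3=15; velocities now: v0=-2 v1=1 v2=1 v3=2

Answer: 1,2 2,3 1,2 0,1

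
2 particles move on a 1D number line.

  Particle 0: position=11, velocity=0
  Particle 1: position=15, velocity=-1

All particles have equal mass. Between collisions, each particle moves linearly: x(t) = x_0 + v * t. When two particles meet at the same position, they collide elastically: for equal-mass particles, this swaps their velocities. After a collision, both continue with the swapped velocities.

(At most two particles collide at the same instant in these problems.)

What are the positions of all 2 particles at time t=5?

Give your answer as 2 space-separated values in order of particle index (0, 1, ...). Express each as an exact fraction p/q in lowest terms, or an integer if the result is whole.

Collision at t=4: particles 0 and 1 swap velocities; positions: p0=11 p1=11; velocities now: v0=-1 v1=0
Advance to t=5 (no further collisions before then); velocities: v0=-1 v1=0; positions = 10 11

Answer: 10 11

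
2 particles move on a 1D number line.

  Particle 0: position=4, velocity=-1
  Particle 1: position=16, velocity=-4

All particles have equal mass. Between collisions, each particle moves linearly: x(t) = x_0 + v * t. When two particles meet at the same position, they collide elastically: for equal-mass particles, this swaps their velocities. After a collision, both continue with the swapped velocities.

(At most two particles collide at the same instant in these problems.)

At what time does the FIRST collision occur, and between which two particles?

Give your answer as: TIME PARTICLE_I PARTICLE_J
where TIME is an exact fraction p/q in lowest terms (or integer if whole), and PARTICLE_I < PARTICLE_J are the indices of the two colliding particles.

Answer: 4 0 1

Derivation:
Pair (0,1): pos 4,16 vel -1,-4 -> gap=12, closing at 3/unit, collide at t=4
Earliest collision: t=4 between 0 and 1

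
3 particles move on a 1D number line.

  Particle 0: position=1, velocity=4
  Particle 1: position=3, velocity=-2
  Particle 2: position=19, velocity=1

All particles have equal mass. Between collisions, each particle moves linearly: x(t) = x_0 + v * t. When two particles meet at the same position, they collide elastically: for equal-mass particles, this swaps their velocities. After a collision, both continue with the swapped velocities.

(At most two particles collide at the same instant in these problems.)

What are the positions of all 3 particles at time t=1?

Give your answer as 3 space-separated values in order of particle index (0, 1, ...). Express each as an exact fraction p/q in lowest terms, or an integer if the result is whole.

Answer: 1 5 20

Derivation:
Collision at t=1/3: particles 0 and 1 swap velocities; positions: p0=7/3 p1=7/3 p2=58/3; velocities now: v0=-2 v1=4 v2=1
Advance to t=1 (no further collisions before then); velocities: v0=-2 v1=4 v2=1; positions = 1 5 20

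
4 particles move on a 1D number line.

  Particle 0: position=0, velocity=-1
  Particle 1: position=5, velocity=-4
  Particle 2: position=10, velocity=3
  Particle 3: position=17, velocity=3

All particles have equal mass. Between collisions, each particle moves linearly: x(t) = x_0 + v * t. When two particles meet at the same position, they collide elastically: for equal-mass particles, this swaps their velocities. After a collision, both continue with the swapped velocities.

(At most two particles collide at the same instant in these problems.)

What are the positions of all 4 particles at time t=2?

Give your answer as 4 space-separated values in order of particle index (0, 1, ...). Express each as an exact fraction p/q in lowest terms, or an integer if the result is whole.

Answer: -3 -2 16 23

Derivation:
Collision at t=5/3: particles 0 and 1 swap velocities; positions: p0=-5/3 p1=-5/3 p2=15 p3=22; velocities now: v0=-4 v1=-1 v2=3 v3=3
Advance to t=2 (no further collisions before then); velocities: v0=-4 v1=-1 v2=3 v3=3; positions = -3 -2 16 23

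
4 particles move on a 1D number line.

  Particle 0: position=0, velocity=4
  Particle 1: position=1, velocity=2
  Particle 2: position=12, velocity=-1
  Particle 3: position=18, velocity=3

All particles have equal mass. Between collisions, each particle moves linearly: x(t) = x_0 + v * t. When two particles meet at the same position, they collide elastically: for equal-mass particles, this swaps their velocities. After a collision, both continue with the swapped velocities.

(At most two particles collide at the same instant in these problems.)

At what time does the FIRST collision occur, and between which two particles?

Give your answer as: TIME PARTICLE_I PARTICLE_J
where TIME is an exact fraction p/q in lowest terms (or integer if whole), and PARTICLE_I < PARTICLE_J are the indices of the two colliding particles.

Pair (0,1): pos 0,1 vel 4,2 -> gap=1, closing at 2/unit, collide at t=1/2
Pair (1,2): pos 1,12 vel 2,-1 -> gap=11, closing at 3/unit, collide at t=11/3
Pair (2,3): pos 12,18 vel -1,3 -> not approaching (rel speed -4 <= 0)
Earliest collision: t=1/2 between 0 and 1

Answer: 1/2 0 1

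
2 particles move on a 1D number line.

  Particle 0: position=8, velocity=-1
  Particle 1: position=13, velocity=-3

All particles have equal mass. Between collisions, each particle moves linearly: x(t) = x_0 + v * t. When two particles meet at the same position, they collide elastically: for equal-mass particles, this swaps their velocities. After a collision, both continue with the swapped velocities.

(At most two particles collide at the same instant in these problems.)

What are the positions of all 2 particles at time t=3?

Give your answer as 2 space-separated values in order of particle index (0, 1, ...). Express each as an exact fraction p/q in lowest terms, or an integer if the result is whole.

Answer: 4 5

Derivation:
Collision at t=5/2: particles 0 and 1 swap velocities; positions: p0=11/2 p1=11/2; velocities now: v0=-3 v1=-1
Advance to t=3 (no further collisions before then); velocities: v0=-3 v1=-1; positions = 4 5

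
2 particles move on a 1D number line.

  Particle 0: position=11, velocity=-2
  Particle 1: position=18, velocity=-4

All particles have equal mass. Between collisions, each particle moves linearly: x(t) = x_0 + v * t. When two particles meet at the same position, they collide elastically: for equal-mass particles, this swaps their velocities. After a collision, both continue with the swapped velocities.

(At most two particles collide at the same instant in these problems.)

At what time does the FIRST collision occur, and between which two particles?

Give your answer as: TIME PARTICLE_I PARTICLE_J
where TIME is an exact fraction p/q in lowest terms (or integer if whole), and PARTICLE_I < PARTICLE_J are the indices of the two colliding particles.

Answer: 7/2 0 1

Derivation:
Pair (0,1): pos 11,18 vel -2,-4 -> gap=7, closing at 2/unit, collide at t=7/2
Earliest collision: t=7/2 between 0 and 1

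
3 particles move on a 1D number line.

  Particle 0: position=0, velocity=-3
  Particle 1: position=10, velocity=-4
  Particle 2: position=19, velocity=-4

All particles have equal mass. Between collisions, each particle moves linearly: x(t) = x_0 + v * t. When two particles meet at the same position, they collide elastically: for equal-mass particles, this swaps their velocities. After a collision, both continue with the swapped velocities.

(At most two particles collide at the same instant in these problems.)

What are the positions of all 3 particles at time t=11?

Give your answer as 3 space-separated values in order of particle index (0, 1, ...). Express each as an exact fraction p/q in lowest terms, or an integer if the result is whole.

Answer: -34 -33 -25

Derivation:
Collision at t=10: particles 0 and 1 swap velocities; positions: p0=-30 p1=-30 p2=-21; velocities now: v0=-4 v1=-3 v2=-4
Advance to t=11 (no further collisions before then); velocities: v0=-4 v1=-3 v2=-4; positions = -34 -33 -25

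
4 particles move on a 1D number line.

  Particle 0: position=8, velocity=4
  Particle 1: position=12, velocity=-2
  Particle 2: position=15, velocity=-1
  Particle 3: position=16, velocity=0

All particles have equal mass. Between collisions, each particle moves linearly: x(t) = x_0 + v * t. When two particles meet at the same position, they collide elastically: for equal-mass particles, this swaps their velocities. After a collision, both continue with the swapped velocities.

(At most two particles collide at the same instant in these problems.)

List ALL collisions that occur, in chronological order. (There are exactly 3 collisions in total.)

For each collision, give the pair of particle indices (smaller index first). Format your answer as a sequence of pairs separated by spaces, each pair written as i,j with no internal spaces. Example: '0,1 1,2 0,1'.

Answer: 0,1 1,2 2,3

Derivation:
Collision at t=2/3: particles 0 and 1 swap velocities; positions: p0=32/3 p1=32/3 p2=43/3 p3=16; velocities now: v0=-2 v1=4 v2=-1 v3=0
Collision at t=7/5: particles 1 and 2 swap velocities; positions: p0=46/5 p1=68/5 p2=68/5 p3=16; velocities now: v0=-2 v1=-1 v2=4 v3=0
Collision at t=2: particles 2 and 3 swap velocities; positions: p0=8 p1=13 p2=16 p3=16; velocities now: v0=-2 v1=-1 v2=0 v3=4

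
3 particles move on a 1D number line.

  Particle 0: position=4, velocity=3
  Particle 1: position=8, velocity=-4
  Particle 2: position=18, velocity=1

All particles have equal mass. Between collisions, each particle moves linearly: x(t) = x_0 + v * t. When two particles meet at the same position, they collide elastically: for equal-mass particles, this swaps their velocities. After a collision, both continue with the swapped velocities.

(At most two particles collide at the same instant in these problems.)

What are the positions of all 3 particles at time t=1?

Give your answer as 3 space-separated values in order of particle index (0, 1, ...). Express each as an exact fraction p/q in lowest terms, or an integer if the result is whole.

Collision at t=4/7: particles 0 and 1 swap velocities; positions: p0=40/7 p1=40/7 p2=130/7; velocities now: v0=-4 v1=3 v2=1
Advance to t=1 (no further collisions before then); velocities: v0=-4 v1=3 v2=1; positions = 4 7 19

Answer: 4 7 19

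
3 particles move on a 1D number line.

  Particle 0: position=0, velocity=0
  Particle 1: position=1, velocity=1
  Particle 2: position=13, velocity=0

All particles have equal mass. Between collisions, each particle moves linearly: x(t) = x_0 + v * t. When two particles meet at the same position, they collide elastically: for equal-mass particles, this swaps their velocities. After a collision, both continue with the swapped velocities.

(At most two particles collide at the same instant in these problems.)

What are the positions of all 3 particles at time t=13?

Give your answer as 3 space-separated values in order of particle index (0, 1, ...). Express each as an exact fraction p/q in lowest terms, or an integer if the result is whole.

Answer: 0 13 14

Derivation:
Collision at t=12: particles 1 and 2 swap velocities; positions: p0=0 p1=13 p2=13; velocities now: v0=0 v1=0 v2=1
Advance to t=13 (no further collisions before then); velocities: v0=0 v1=0 v2=1; positions = 0 13 14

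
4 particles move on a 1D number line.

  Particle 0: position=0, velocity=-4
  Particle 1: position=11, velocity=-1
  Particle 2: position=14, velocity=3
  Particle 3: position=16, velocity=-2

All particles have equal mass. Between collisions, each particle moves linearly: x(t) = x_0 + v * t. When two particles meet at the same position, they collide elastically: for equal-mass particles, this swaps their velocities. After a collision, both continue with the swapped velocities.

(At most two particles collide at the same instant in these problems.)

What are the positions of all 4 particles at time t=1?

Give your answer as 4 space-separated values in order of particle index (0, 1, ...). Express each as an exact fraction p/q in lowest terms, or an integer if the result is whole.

Collision at t=2/5: particles 2 and 3 swap velocities; positions: p0=-8/5 p1=53/5 p2=76/5 p3=76/5; velocities now: v0=-4 v1=-1 v2=-2 v3=3
Advance to t=1 (no further collisions before then); velocities: v0=-4 v1=-1 v2=-2 v3=3; positions = -4 10 14 17

Answer: -4 10 14 17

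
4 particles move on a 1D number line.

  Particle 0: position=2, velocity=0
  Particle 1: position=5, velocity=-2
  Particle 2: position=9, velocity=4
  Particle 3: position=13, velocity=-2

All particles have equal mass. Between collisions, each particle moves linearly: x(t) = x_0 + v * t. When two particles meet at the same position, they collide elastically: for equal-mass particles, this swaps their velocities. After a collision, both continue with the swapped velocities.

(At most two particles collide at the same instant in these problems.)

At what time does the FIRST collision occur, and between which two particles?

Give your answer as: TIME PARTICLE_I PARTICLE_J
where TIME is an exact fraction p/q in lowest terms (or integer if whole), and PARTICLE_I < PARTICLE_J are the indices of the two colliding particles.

Answer: 2/3 2 3

Derivation:
Pair (0,1): pos 2,5 vel 0,-2 -> gap=3, closing at 2/unit, collide at t=3/2
Pair (1,2): pos 5,9 vel -2,4 -> not approaching (rel speed -6 <= 0)
Pair (2,3): pos 9,13 vel 4,-2 -> gap=4, closing at 6/unit, collide at t=2/3
Earliest collision: t=2/3 between 2 and 3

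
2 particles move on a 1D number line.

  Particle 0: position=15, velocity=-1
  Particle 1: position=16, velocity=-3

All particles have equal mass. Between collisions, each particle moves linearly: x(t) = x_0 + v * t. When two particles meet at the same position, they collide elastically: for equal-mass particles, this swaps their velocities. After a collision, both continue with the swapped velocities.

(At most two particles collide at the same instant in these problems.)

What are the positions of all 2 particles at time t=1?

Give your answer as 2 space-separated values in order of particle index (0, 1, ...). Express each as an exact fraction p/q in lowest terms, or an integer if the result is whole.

Answer: 13 14

Derivation:
Collision at t=1/2: particles 0 and 1 swap velocities; positions: p0=29/2 p1=29/2; velocities now: v0=-3 v1=-1
Advance to t=1 (no further collisions before then); velocities: v0=-3 v1=-1; positions = 13 14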